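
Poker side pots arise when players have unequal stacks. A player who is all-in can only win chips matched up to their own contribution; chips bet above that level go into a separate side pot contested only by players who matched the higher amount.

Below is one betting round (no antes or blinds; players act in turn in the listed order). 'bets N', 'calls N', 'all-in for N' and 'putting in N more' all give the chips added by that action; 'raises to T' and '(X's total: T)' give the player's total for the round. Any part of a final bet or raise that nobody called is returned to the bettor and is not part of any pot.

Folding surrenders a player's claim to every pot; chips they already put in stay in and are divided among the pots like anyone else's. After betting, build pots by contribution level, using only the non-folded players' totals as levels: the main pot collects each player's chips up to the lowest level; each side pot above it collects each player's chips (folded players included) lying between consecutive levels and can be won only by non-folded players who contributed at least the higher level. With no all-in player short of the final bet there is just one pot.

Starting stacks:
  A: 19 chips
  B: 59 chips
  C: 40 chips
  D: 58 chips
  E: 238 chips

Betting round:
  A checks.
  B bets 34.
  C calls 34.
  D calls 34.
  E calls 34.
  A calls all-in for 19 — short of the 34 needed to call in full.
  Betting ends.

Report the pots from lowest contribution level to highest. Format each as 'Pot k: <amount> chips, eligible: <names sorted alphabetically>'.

Pot 1: 95 chips, eligible: A, B, C, D, E
Pot 2: 60 chips, eligible: B, C, D, E

Derivation:
Contributions: A=19, B=34, C=34, D=34, E=34
Pot levels (distinct totals of non-folded players): 19, 34
Layer 1-19: 19 each from A, B, C, D, E = 19*5 = 95 chips; eligible A, B, C, D, E
Layer 20-34: 15 each from B, C, D, E = 15*4 = 60 chips; eligible B, C, D, E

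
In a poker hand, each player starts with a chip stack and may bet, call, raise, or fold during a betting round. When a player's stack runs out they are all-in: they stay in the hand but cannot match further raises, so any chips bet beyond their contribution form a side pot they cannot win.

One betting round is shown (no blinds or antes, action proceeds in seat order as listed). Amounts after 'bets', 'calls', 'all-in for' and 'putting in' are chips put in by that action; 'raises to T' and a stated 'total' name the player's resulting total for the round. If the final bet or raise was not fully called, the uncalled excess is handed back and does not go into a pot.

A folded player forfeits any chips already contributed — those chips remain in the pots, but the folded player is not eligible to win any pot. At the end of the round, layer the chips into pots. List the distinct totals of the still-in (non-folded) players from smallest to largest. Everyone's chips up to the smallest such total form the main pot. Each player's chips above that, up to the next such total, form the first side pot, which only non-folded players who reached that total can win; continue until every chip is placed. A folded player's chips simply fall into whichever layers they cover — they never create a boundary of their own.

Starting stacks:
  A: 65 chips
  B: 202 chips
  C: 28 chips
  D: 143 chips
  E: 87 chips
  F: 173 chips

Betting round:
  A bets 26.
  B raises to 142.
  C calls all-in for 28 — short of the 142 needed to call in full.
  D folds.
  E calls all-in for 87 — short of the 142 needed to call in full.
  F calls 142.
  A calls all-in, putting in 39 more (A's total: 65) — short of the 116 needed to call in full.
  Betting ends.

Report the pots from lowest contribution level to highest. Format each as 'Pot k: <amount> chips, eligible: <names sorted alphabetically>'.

Pot 1: 140 chips, eligible: A, B, C, E, F
Pot 2: 148 chips, eligible: A, B, E, F
Pot 3: 66 chips, eligible: B, E, F
Pot 4: 110 chips, eligible: B, F

Derivation:
Contributions: A=65, B=142, C=28, E=87, F=142
Folded: D
Pot levels (distinct totals of non-folded players): 28, 65, 87, 142
Layer 1-28: 28 each from A, B, C, E, F = 28*5 = 140 chips; eligible A, B, C, E, F
Layer 29-65: 37 each from A, B, E, F = 37*4 = 148 chips; eligible A, B, E, F
Layer 66-87: 22 each from B, E, F = 22*3 = 66 chips; eligible B, E, F
Layer 88-142: 55 each from B, F = 55*2 = 110 chips; eligible B, F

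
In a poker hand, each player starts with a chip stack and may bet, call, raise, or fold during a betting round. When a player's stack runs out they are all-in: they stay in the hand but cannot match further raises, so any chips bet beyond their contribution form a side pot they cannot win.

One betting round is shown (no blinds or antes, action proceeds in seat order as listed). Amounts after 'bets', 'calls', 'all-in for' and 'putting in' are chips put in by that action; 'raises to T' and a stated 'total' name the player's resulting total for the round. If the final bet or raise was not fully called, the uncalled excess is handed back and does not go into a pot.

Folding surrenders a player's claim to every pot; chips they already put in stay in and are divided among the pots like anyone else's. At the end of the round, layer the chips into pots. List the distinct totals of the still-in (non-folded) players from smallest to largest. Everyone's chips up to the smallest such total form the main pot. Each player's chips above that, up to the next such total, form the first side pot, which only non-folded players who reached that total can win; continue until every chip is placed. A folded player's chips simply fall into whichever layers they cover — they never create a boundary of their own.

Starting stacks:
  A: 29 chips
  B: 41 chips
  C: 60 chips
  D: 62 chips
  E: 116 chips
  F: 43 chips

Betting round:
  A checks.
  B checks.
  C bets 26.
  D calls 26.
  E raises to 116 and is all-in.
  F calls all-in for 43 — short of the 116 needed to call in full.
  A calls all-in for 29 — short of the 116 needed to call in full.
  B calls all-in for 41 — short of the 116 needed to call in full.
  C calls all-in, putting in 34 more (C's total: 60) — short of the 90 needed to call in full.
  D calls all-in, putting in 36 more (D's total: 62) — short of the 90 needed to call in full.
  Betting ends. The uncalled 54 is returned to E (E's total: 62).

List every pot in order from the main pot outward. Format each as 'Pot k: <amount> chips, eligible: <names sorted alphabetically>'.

Contributions (after 54 returned to E): A=29, B=41, C=60, D=62, E=62, F=43
Pot levels (distinct totals of non-folded players): 29, 41, 43, 60, 62
Layer 1-29: 29 each from A, B, C, D, E, F = 29*6 = 174 chips; eligible A, B, C, D, E, F
Layer 30-41: 12 each from B, C, D, E, F = 12*5 = 60 chips; eligible B, C, D, E, F
Layer 42-43: 2 each from C, D, E, F = 2*4 = 8 chips; eligible C, D, E, F
Layer 44-60: 17 each from C, D, E = 17*3 = 51 chips; eligible C, D, E
Layer 61-62: 2 each from D, E = 2*2 = 4 chips; eligible D, E

Pot 1: 174 chips, eligible: A, B, C, D, E, F
Pot 2: 60 chips, eligible: B, C, D, E, F
Pot 3: 8 chips, eligible: C, D, E, F
Pot 4: 51 chips, eligible: C, D, E
Pot 5: 4 chips, eligible: D, E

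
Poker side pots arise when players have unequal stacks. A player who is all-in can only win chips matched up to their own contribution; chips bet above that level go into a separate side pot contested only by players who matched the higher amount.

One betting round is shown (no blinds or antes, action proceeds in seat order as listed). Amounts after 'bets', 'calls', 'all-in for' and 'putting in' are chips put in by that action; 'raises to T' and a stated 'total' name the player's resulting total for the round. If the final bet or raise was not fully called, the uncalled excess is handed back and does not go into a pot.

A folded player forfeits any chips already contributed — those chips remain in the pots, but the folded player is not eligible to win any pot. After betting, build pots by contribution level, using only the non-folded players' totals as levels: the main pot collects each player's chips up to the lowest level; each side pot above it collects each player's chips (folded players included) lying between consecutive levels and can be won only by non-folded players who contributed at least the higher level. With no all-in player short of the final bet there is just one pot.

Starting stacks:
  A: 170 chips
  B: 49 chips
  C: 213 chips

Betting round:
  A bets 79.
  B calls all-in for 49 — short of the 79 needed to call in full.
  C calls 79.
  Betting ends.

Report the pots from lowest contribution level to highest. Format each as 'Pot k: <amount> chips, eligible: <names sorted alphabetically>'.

Pot 1: 147 chips, eligible: A, B, C
Pot 2: 60 chips, eligible: A, C

Derivation:
Contributions: A=79, B=49, C=79
Pot levels (distinct totals of non-folded players): 49, 79
Layer 1-49: 49 each from A, B, C = 49*3 = 147 chips; eligible A, B, C
Layer 50-79: 30 each from A, C = 30*2 = 60 chips; eligible A, C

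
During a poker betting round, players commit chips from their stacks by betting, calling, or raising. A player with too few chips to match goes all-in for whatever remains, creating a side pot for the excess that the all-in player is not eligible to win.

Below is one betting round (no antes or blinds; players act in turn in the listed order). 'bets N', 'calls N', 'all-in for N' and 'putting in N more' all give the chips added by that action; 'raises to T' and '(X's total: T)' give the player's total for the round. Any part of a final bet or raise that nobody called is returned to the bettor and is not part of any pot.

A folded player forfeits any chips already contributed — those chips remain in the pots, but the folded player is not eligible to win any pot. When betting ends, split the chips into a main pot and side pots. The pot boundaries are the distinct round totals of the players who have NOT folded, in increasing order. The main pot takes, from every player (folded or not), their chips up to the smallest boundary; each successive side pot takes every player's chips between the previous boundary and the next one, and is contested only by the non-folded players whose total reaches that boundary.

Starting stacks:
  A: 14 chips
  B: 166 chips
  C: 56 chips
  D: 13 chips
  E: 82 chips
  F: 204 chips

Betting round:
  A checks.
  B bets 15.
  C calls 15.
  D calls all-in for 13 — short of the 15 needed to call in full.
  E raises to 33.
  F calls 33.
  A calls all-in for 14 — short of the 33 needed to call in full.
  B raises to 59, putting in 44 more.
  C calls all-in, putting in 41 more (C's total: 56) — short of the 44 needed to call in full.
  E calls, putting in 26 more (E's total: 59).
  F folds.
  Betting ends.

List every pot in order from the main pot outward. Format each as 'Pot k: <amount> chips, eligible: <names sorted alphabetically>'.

Pot 1: 78 chips, eligible: A, B, C, D, E
Pot 2: 5 chips, eligible: A, B, C, E
Pot 3: 145 chips, eligible: B, C, E
Pot 4: 6 chips, eligible: B, E

Derivation:
Contributions: A=14, B=59, C=56, D=13, E=59, F=33
Folded: F
Pot levels (distinct totals of non-folded players): 13, 14, 56, 59
Layer 1-13: 13 each from A, B, C, D, E, F = 13*6 = 78 chips; eligible A, B, C, D, E
Layer 14-14: 1 each from A, B, C, E, F = 1*5 = 5 chips; eligible A, B, C, E
Layer 15-56: B 42 + C 42 + E 42 + F 19 = 145 chips; eligible B, C, E
Layer 57-59: 3 each from B, E = 3*2 = 6 chips; eligible B, E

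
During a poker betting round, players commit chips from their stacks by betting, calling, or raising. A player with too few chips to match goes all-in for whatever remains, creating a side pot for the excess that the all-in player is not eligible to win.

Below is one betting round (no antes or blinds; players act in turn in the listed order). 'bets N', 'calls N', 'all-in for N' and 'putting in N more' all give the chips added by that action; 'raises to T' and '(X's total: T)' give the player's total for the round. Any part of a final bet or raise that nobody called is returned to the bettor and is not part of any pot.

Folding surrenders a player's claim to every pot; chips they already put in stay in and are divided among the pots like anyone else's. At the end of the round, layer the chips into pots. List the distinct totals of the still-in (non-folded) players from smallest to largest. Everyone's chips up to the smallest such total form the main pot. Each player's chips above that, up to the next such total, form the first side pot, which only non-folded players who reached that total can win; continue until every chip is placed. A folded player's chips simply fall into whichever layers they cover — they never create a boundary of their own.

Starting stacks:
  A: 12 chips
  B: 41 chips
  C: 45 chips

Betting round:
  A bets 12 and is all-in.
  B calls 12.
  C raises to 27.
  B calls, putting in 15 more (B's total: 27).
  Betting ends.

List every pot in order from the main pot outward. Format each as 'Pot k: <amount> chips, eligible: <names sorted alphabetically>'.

Pot 1: 36 chips, eligible: A, B, C
Pot 2: 30 chips, eligible: B, C

Derivation:
Contributions: A=12, B=27, C=27
Pot levels (distinct totals of non-folded players): 12, 27
Layer 1-12: 12 each from A, B, C = 12*3 = 36 chips; eligible A, B, C
Layer 13-27: 15 each from B, C = 15*2 = 30 chips; eligible B, C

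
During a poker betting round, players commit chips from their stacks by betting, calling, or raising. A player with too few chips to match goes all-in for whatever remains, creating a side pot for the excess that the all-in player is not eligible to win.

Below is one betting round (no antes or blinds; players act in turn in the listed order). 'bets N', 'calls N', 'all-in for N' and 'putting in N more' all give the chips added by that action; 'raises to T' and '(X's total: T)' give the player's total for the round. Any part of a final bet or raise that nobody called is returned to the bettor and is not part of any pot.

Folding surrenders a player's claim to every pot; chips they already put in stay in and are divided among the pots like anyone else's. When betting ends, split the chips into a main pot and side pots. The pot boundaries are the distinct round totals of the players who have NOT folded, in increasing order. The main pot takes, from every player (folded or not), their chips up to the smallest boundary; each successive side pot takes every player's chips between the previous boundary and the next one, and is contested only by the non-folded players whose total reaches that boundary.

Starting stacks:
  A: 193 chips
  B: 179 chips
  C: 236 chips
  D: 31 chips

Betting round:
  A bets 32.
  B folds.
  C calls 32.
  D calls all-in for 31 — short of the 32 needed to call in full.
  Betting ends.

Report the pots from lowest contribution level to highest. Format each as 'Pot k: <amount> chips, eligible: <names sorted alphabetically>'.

Pot 1: 93 chips, eligible: A, C, D
Pot 2: 2 chips, eligible: A, C

Derivation:
Contributions: A=32, C=32, D=31
Folded: B
Pot levels (distinct totals of non-folded players): 31, 32
Layer 1-31: 31 each from A, C, D = 31*3 = 93 chips; eligible A, C, D
Layer 32-32: 1 each from A, C = 1*2 = 2 chips; eligible A, C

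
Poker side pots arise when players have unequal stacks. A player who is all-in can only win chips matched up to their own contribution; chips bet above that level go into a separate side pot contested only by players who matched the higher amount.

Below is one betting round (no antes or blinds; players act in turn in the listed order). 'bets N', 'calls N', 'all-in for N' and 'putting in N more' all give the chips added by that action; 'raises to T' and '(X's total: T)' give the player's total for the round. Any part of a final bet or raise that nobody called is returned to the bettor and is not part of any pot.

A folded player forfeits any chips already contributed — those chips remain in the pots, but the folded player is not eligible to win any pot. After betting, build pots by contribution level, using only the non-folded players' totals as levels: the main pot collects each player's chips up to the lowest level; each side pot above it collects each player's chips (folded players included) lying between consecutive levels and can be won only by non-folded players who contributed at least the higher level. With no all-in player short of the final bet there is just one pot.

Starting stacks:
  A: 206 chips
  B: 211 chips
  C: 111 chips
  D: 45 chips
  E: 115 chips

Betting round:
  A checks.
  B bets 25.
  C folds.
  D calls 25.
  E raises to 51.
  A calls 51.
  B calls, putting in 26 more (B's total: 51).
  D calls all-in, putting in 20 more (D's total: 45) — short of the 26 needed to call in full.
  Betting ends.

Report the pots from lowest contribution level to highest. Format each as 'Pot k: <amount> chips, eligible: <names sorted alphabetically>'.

Contributions: A=51, B=51, D=45, E=51
Folded: C
Pot levels (distinct totals of non-folded players): 45, 51
Layer 1-45: 45 each from A, B, D, E = 45*4 = 180 chips; eligible A, B, D, E
Layer 46-51: 6 each from A, B, E = 6*3 = 18 chips; eligible A, B, E

Pot 1: 180 chips, eligible: A, B, D, E
Pot 2: 18 chips, eligible: A, B, E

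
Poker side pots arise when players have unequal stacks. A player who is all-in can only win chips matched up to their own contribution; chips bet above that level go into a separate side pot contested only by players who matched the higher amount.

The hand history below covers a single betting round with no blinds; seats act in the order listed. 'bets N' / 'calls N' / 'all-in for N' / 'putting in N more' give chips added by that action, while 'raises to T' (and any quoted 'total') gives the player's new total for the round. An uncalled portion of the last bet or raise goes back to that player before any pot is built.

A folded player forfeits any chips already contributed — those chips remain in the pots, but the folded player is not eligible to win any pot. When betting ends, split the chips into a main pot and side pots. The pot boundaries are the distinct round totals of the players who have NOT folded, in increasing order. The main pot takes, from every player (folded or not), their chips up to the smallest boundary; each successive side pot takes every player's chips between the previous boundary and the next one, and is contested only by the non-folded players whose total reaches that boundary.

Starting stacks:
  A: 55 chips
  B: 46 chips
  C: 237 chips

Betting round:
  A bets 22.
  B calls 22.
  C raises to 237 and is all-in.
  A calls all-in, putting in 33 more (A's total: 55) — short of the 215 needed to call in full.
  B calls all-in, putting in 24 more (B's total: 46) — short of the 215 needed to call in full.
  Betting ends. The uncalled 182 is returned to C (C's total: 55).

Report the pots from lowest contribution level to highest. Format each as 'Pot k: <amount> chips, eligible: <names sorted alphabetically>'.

Pot 1: 138 chips, eligible: A, B, C
Pot 2: 18 chips, eligible: A, C

Derivation:
Contributions (after 182 returned to C): A=55, B=46, C=55
Pot levels (distinct totals of non-folded players): 46, 55
Layer 1-46: 46 each from A, B, C = 46*3 = 138 chips; eligible A, B, C
Layer 47-55: 9 each from A, C = 9*2 = 18 chips; eligible A, C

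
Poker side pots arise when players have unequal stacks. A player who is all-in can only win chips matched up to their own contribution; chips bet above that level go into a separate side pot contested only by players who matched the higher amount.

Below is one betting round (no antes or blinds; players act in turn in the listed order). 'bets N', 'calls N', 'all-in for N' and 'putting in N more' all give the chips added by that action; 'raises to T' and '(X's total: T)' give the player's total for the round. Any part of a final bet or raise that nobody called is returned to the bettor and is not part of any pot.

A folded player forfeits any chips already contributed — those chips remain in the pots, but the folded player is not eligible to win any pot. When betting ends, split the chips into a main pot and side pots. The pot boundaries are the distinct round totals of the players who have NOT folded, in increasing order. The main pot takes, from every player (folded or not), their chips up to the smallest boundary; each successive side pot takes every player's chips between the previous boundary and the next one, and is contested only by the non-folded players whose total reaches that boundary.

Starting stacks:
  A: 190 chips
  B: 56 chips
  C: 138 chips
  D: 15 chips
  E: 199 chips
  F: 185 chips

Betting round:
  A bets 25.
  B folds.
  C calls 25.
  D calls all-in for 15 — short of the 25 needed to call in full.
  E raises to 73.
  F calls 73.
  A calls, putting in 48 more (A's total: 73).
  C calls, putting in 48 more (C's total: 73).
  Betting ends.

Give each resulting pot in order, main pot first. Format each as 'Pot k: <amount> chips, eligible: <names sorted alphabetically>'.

Pot 1: 75 chips, eligible: A, C, D, E, F
Pot 2: 232 chips, eligible: A, C, E, F

Derivation:
Contributions: A=73, C=73, D=15, E=73, F=73
Folded: B
Pot levels (distinct totals of non-folded players): 15, 73
Layer 1-15: 15 each from A, C, D, E, F = 15*5 = 75 chips; eligible A, C, D, E, F
Layer 16-73: 58 each from A, C, E, F = 58*4 = 232 chips; eligible A, C, E, F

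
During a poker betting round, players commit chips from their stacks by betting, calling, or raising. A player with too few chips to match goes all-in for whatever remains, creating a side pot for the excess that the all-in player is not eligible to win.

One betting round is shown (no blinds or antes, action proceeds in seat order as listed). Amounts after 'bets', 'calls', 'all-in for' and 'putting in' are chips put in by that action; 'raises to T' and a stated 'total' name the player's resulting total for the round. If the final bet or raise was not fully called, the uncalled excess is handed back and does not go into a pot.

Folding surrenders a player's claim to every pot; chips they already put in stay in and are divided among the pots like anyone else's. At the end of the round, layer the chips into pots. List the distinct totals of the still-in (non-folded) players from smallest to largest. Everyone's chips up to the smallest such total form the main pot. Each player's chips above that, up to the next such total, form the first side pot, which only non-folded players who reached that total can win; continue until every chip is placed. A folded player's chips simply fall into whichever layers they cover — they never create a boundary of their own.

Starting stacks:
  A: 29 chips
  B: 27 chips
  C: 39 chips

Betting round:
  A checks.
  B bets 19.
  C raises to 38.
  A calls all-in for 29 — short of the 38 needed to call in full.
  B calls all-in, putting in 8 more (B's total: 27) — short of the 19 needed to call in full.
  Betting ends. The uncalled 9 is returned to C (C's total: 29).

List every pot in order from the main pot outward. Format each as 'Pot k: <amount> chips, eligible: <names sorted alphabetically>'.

Contributions (after 9 returned to C): A=29, B=27, C=29
Pot levels (distinct totals of non-folded players): 27, 29
Layer 1-27: 27 each from A, B, C = 27*3 = 81 chips; eligible A, B, C
Layer 28-29: 2 each from A, C = 2*2 = 4 chips; eligible A, C

Pot 1: 81 chips, eligible: A, B, C
Pot 2: 4 chips, eligible: A, C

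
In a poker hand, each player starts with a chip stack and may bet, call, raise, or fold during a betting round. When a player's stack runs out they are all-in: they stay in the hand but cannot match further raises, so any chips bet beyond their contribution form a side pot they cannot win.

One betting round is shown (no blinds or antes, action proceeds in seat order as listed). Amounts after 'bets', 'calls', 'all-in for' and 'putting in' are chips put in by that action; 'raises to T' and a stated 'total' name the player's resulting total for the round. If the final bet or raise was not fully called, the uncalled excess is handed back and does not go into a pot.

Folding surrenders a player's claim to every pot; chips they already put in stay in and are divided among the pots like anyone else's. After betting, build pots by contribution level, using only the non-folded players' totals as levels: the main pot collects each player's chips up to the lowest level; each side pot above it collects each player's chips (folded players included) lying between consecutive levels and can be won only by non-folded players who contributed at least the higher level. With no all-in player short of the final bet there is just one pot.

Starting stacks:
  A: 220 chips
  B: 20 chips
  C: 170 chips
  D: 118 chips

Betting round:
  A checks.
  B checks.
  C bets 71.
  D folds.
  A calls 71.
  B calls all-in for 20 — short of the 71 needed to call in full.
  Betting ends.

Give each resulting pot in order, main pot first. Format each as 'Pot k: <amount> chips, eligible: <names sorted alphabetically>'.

Pot 1: 60 chips, eligible: A, B, C
Pot 2: 102 chips, eligible: A, C

Derivation:
Contributions: A=71, B=20, C=71
Folded: D
Pot levels (distinct totals of non-folded players): 20, 71
Layer 1-20: 20 each from A, B, C = 20*3 = 60 chips; eligible A, B, C
Layer 21-71: 51 each from A, C = 51*2 = 102 chips; eligible A, C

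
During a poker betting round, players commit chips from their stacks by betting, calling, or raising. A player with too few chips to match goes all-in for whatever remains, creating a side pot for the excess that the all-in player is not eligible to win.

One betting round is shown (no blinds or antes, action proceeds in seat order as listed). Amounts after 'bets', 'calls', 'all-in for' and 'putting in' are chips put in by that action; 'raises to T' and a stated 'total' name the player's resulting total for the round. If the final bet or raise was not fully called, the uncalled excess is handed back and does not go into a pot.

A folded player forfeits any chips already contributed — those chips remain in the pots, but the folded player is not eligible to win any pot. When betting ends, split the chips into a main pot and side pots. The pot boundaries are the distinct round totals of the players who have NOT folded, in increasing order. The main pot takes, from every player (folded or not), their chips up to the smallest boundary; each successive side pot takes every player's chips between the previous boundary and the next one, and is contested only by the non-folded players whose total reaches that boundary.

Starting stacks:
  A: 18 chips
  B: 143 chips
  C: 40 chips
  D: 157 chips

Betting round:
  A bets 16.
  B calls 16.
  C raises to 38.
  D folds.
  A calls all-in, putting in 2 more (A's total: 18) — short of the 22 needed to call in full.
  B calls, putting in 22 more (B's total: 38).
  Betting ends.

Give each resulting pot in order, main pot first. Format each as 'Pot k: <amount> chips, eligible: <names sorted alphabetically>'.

Contributions: A=18, B=38, C=38
Folded: D
Pot levels (distinct totals of non-folded players): 18, 38
Layer 1-18: 18 each from A, B, C = 18*3 = 54 chips; eligible A, B, C
Layer 19-38: 20 each from B, C = 20*2 = 40 chips; eligible B, C

Pot 1: 54 chips, eligible: A, B, C
Pot 2: 40 chips, eligible: B, C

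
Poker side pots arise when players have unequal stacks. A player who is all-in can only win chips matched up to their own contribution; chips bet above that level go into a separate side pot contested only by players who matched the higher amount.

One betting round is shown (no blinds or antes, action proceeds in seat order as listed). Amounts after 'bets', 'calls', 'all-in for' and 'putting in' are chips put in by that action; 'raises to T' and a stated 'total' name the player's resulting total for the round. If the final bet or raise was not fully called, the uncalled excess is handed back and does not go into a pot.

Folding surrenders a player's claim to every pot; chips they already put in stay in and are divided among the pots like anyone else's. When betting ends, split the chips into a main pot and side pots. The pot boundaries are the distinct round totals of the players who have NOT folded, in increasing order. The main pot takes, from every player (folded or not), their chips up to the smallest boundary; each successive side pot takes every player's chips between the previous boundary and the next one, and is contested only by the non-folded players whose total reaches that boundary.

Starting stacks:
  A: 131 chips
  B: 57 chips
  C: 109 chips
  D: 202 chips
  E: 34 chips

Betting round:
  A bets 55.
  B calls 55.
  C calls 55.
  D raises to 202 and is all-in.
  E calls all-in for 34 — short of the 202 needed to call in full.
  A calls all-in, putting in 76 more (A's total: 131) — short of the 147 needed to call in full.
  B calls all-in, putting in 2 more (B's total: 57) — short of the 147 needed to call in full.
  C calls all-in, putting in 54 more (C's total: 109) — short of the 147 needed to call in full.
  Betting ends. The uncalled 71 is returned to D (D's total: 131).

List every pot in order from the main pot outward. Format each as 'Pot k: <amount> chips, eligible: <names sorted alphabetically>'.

Pot 1: 170 chips, eligible: A, B, C, D, E
Pot 2: 92 chips, eligible: A, B, C, D
Pot 3: 156 chips, eligible: A, C, D
Pot 4: 44 chips, eligible: A, D

Derivation:
Contributions (after 71 returned to D): A=131, B=57, C=109, D=131, E=34
Pot levels (distinct totals of non-folded players): 34, 57, 109, 131
Layer 1-34: 34 each from A, B, C, D, E = 34*5 = 170 chips; eligible A, B, C, D, E
Layer 35-57: 23 each from A, B, C, D = 23*4 = 92 chips; eligible A, B, C, D
Layer 58-109: 52 each from A, C, D = 52*3 = 156 chips; eligible A, C, D
Layer 110-131: 22 each from A, D = 22*2 = 44 chips; eligible A, D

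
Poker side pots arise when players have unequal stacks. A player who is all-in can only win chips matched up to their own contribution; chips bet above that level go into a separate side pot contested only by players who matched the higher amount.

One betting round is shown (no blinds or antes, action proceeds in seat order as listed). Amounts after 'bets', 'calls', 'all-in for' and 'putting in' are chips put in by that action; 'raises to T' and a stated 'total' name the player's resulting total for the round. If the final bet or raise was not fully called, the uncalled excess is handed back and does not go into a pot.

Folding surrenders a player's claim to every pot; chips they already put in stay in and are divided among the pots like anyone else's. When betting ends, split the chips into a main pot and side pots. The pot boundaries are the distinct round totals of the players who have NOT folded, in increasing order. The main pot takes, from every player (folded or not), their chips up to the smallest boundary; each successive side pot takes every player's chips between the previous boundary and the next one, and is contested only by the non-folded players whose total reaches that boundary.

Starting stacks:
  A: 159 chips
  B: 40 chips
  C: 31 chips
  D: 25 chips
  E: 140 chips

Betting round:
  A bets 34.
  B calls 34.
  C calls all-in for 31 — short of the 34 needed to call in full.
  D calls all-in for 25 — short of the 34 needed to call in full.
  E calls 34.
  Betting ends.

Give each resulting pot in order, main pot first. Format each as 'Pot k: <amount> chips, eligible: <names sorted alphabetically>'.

Contributions: A=34, B=34, C=31, D=25, E=34
Pot levels (distinct totals of non-folded players): 25, 31, 34
Layer 1-25: 25 each from A, B, C, D, E = 25*5 = 125 chips; eligible A, B, C, D, E
Layer 26-31: 6 each from A, B, C, E = 6*4 = 24 chips; eligible A, B, C, E
Layer 32-34: 3 each from A, B, E = 3*3 = 9 chips; eligible A, B, E

Pot 1: 125 chips, eligible: A, B, C, D, E
Pot 2: 24 chips, eligible: A, B, C, E
Pot 3: 9 chips, eligible: A, B, E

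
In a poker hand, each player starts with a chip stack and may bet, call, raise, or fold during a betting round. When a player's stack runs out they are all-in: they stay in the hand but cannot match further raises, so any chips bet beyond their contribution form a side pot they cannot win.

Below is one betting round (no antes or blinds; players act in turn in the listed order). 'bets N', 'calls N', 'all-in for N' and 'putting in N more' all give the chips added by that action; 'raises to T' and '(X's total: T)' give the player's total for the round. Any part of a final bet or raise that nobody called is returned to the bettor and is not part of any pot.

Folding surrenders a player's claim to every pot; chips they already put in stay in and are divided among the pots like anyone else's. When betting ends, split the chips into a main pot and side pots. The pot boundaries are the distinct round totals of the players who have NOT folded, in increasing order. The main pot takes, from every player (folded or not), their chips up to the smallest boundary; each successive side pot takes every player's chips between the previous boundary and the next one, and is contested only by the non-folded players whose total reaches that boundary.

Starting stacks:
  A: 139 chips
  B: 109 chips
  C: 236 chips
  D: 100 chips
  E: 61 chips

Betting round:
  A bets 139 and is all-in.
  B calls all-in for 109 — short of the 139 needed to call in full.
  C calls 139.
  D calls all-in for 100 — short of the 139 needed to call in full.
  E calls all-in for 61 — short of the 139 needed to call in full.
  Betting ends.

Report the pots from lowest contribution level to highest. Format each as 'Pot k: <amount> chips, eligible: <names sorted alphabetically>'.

Contributions: A=139, B=109, C=139, D=100, E=61
Pot levels (distinct totals of non-folded players): 61, 100, 109, 139
Layer 1-61: 61 each from A, B, C, D, E = 61*5 = 305 chips; eligible A, B, C, D, E
Layer 62-100: 39 each from A, B, C, D = 39*4 = 156 chips; eligible A, B, C, D
Layer 101-109: 9 each from A, B, C = 9*3 = 27 chips; eligible A, B, C
Layer 110-139: 30 each from A, C = 30*2 = 60 chips; eligible A, C

Pot 1: 305 chips, eligible: A, B, C, D, E
Pot 2: 156 chips, eligible: A, B, C, D
Pot 3: 27 chips, eligible: A, B, C
Pot 4: 60 chips, eligible: A, C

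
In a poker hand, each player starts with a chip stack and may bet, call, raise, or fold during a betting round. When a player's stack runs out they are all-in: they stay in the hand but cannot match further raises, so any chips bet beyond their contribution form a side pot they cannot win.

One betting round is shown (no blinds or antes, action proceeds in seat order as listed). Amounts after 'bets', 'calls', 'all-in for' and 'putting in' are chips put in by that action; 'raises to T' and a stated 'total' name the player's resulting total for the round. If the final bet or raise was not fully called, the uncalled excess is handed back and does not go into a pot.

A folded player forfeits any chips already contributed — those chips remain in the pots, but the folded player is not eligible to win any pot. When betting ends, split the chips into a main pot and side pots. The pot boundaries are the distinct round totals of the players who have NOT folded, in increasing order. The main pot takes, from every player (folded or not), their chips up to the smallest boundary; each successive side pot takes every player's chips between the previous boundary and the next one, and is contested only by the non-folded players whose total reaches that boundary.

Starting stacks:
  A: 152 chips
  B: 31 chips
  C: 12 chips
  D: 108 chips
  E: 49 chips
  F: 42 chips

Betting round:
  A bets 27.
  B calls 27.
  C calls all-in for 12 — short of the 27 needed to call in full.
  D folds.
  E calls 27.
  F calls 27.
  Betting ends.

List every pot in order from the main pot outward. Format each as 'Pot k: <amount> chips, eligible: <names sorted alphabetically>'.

Pot 1: 60 chips, eligible: A, B, C, E, F
Pot 2: 60 chips, eligible: A, B, E, F

Derivation:
Contributions: A=27, B=27, C=12, E=27, F=27
Folded: D
Pot levels (distinct totals of non-folded players): 12, 27
Layer 1-12: 12 each from A, B, C, E, F = 12*5 = 60 chips; eligible A, B, C, E, F
Layer 13-27: 15 each from A, B, E, F = 15*4 = 60 chips; eligible A, B, E, F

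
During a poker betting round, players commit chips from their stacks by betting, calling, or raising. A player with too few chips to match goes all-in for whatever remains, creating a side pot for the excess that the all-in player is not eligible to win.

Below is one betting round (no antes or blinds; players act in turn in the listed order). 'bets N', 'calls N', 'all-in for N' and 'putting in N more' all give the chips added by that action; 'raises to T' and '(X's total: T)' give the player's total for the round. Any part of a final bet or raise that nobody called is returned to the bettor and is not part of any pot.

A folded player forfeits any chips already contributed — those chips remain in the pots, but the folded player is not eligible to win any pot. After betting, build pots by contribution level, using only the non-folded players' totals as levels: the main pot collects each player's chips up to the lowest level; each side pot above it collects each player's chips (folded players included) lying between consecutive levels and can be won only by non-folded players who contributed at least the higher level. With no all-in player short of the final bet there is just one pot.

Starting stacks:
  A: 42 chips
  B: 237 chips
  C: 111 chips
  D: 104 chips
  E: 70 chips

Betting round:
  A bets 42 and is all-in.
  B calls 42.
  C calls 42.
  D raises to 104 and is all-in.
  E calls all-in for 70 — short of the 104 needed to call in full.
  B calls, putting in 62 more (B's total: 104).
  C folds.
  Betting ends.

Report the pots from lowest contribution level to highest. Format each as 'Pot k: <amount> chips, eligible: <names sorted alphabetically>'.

Contributions: A=42, B=104, C=42, D=104, E=70
Folded: C
Pot levels (distinct totals of non-folded players): 42, 70, 104
Layer 1-42: 42 each from A, B, C, D, E = 42*5 = 210 chips; eligible A, B, D, E
Layer 43-70: 28 each from B, D, E = 28*3 = 84 chips; eligible B, D, E
Layer 71-104: 34 each from B, D = 34*2 = 68 chips; eligible B, D

Pot 1: 210 chips, eligible: A, B, D, E
Pot 2: 84 chips, eligible: B, D, E
Pot 3: 68 chips, eligible: B, D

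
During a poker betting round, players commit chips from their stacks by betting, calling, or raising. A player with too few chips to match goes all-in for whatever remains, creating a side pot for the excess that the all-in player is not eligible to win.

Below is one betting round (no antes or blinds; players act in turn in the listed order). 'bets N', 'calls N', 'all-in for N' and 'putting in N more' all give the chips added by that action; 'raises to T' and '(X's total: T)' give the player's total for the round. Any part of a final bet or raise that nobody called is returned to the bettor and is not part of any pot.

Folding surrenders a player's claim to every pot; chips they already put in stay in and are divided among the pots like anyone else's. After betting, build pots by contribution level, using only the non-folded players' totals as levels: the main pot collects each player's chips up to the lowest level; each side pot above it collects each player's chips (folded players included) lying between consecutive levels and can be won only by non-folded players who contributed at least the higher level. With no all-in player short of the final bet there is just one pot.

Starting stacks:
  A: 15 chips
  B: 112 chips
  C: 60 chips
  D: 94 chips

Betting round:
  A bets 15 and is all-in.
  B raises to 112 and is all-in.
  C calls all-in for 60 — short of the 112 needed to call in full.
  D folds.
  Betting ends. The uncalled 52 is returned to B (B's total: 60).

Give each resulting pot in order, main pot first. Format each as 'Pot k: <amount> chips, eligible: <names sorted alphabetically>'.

Contributions (after 52 returned to B): A=15, B=60, C=60
Folded: D
Pot levels (distinct totals of non-folded players): 15, 60
Layer 1-15: 15 each from A, B, C = 15*3 = 45 chips; eligible A, B, C
Layer 16-60: 45 each from B, C = 45*2 = 90 chips; eligible B, C

Pot 1: 45 chips, eligible: A, B, C
Pot 2: 90 chips, eligible: B, C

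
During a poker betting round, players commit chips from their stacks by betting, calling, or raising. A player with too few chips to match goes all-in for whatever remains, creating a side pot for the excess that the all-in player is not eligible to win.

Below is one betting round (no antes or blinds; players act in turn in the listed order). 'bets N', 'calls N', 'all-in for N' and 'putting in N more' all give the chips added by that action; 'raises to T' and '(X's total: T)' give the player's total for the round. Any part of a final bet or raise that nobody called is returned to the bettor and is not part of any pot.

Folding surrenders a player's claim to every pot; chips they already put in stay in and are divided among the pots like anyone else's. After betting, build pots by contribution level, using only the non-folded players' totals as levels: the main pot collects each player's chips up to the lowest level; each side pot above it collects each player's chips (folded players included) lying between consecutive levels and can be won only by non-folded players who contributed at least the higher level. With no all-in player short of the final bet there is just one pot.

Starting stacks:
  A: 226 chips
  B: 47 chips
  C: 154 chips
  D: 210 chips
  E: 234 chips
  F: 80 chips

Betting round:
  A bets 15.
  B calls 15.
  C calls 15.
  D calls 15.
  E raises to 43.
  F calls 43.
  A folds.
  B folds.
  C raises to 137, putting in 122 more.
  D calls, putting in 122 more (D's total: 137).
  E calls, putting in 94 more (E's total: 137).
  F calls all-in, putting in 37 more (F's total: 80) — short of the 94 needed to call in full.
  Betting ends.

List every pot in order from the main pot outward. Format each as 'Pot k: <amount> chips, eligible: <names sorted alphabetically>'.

Pot 1: 350 chips, eligible: C, D, E, F
Pot 2: 171 chips, eligible: C, D, E

Derivation:
Contributions: A=15, B=15, C=137, D=137, E=137, F=80
Folded: A, B
Pot levels (distinct totals of non-folded players): 80, 137
Layer 1-80: A 15 + B 15 + C 80 + D 80 + E 80 + F 80 = 350 chips; eligible C, D, E, F
Layer 81-137: 57 each from C, D, E = 57*3 = 171 chips; eligible C, D, E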